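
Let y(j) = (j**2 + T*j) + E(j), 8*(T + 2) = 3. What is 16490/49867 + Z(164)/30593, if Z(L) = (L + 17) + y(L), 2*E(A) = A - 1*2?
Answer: 3690954001/3051162262 ≈ 1.2097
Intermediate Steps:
T = -13/8 (T = -2 + (1/8)*3 = -2 + 3/8 = -13/8 ≈ -1.6250)
E(A) = -1 + A/2 (E(A) = (A - 1*2)/2 = (A - 2)/2 = (-2 + A)/2 = -1 + A/2)
y(j) = -1 + j**2 - 9*j/8 (y(j) = (j**2 - 13*j/8) + (-1 + j/2) = -1 + j**2 - 9*j/8)
Z(L) = 16 + L**2 - L/8 (Z(L) = (L + 17) + (-1 + L**2 - 9*L/8) = (17 + L) + (-1 + L**2 - 9*L/8) = 16 + L**2 - L/8)
16490/49867 + Z(164)/30593 = 16490/49867 + (16 + 164**2 - 1/8*164)/30593 = 16490*(1/49867) + (16 + 26896 - 41/2)*(1/30593) = 16490/49867 + (53783/2)*(1/30593) = 16490/49867 + 53783/61186 = 3690954001/3051162262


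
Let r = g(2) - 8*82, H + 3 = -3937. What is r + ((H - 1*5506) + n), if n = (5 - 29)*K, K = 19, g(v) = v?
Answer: -10556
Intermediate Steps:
H = -3940 (H = -3 - 3937 = -3940)
n = -456 (n = (5 - 29)*19 = -24*19 = -456)
r = -654 (r = 2 - 8*82 = 2 - 656 = -654)
r + ((H - 1*5506) + n) = -654 + ((-3940 - 1*5506) - 456) = -654 + ((-3940 - 5506) - 456) = -654 + (-9446 - 456) = -654 - 9902 = -10556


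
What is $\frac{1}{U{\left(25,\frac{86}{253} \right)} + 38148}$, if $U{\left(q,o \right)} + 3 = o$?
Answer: $\frac{253}{9650771} \approx 2.6216 \cdot 10^{-5}$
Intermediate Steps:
$U{\left(q,o \right)} = -3 + o$
$\frac{1}{U{\left(25,\frac{86}{253} \right)} + 38148} = \frac{1}{\left(-3 + \frac{86}{253}\right) + 38148} = \frac{1}{- \frac{673}{253} + 38148} = \frac{1}{\frac{9650771}{253}} = \frac{253}{9650771}$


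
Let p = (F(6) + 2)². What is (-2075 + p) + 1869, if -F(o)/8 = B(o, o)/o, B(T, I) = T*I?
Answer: 1910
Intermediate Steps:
B(T, I) = I*T
F(o) = -8*o (F(o) = -8*o*o/o = -8*o²/o = -8*o)
p = 2116 (p = (-8*6 + 2)² = (-48 + 2)² = (-46)² = 2116)
(-2075 + p) + 1869 = (-2075 + 2116) + 1869 = 41 + 1869 = 1910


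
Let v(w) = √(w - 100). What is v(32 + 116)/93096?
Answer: √3/23274 ≈ 7.4420e-5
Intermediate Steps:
v(w) = √(-100 + w)
v(32 + 116)/93096 = √(-100 + (32 + 116))/93096 = √(-100 + 148)*(1/93096) = √48*(1/93096) = (4*√3)*(1/93096) = √3/23274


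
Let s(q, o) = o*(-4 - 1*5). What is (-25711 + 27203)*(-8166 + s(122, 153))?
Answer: -14238156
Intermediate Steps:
s(q, o) = -9*o (s(q, o) = o*(-4 - 5) = o*(-9) = -9*o)
(-25711 + 27203)*(-8166 + s(122, 153)) = (-25711 + 27203)*(-8166 - 9*153) = 1492*(-8166 - 1377) = 1492*(-9543) = -14238156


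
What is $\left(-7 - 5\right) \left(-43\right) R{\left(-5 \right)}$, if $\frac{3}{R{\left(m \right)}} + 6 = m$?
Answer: $- \frac{1548}{11} \approx -140.73$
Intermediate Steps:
$R{\left(m \right)} = \frac{3}{-6 + m}$
$\left(-7 - 5\right) \left(-43\right) R{\left(-5 \right)} = \left(-7 - 5\right) \left(-43\right) \frac{3}{-6 - 5} = \left(-7 - 5\right) \left(-43\right) \frac{3}{-11} = \left(-12\right) \left(-43\right) 3 \left(- \frac{1}{11}\right) = 516 \left(- \frac{3}{11}\right) = - \frac{1548}{11}$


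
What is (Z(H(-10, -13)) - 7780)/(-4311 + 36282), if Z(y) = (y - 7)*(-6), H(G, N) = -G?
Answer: -7798/31971 ≈ -0.24391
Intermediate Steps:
Z(y) = 42 - 6*y (Z(y) = (-7 + y)*(-6) = 42 - 6*y)
(Z(H(-10, -13)) - 7780)/(-4311 + 36282) = ((42 - (-6)*(-10)) - 7780)/(-4311 + 36282) = ((42 - 6*10) - 7780)/31971 = ((42 - 60) - 7780)*(1/31971) = (-18 - 7780)*(1/31971) = -7798*1/31971 = -7798/31971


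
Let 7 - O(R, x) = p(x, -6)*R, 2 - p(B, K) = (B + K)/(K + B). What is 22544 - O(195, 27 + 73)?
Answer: 22732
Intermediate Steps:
p(B, K) = 1 (p(B, K) = 2 - (B + K)/(K + B) = 2 - (B + K)/(B + K) = 2 - 1*1 = 2 - 1 = 1)
O(R, x) = 7 - R
22544 - O(195, 27 + 73) = 22544 - (7 - 1*195) = 22544 - (7 - 195) = 22544 - 1*(-188) = 22544 + 188 = 22732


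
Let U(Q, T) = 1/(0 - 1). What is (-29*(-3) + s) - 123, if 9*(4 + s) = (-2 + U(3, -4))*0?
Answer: -40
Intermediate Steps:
U(Q, T) = -1 (U(Q, T) = 1/(-1) = -1)
s = -4 (s = -4 + ((-2 - 1)*0)/9 = -4 + (-3*0)/9 = -4 + (1/9)*0 = -4 + 0 = -4)
(-29*(-3) + s) - 123 = (-29*(-3) - 4) - 123 = (87 - 4) - 123 = 83 - 123 = -40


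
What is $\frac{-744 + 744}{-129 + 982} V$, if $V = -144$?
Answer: $0$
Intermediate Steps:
$\frac{-744 + 744}{-129 + 982} V = \frac{-744 + 744}{-129 + 982} \left(-144\right) = \frac{0}{853} \left(-144\right) = 0 \cdot \frac{1}{853} \left(-144\right) = 0 \left(-144\right) = 0$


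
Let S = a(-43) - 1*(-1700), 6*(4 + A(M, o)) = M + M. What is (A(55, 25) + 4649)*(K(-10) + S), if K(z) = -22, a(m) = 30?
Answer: 23894920/3 ≈ 7.9650e+6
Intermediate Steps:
A(M, o) = -4 + M/3 (A(M, o) = -4 + (M + M)/6 = -4 + (2*M)/6 = -4 + M/3)
S = 1730 (S = 30 - 1*(-1700) = 30 + 1700 = 1730)
(A(55, 25) + 4649)*(K(-10) + S) = ((-4 + (1/3)*55) + 4649)*(-22 + 1730) = ((-4 + 55/3) + 4649)*1708 = (43/3 + 4649)*1708 = (13990/3)*1708 = 23894920/3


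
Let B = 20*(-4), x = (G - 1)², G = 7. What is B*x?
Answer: -2880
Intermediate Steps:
x = 36 (x = (7 - 1)² = 6² = 36)
B = -80
B*x = -80*36 = -2880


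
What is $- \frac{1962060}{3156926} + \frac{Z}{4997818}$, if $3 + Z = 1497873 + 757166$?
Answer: $- \frac{95965607348}{563490770981} \approx -0.17031$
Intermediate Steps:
$Z = 2255036$ ($Z = -3 + \left(1497873 + 757166\right) = -3 + 2255039 = 2255036$)
$- \frac{1962060}{3156926} + \frac{Z}{4997818} = - \frac{1962060}{3156926} + \frac{2255036}{4997818} = \left(-1962060\right) \frac{1}{3156926} + 2255036 \cdot \frac{1}{4997818} = - \frac{981030}{1578463} + \frac{161074}{356987} = - \frac{95965607348}{563490770981}$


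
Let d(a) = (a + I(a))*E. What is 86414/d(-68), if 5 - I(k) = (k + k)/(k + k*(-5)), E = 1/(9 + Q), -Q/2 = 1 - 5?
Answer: -2938076/125 ≈ -23505.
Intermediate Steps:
Q = 8 (Q = -2*(1 - 5) = -2*(-4) = 8)
E = 1/17 (E = 1/(9 + 8) = 1/17 ≈ 0.058824)
I(k) = 11/2 (I(k) = 5 - (k + k)/(k + k*(-5)) = 5 - 2*k/(k - 5*k) = 5 - 2*k/((-4*k)) = 5 - 2*k*(-1/(4*k)) = 5 - 1*(-½) = 5 + ½ = 11/2)
d(a) = 11/34 + a/17 (d(a) = (a + 11/2)*(1/17) = (11/2 + a)*(1/17) = 11/34 + a/17)
86414/d(-68) = 86414/(11/34 + (1/17)*(-68)) = 86414/(11/34 - 4) = 86414/(-125/34) = 86414*(-34/125) = -2938076/125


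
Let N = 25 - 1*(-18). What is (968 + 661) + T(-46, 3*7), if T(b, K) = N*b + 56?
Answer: -293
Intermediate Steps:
N = 43 (N = 25 + 18 = 43)
T(b, K) = 56 + 43*b (T(b, K) = 43*b + 56 = 56 + 43*b)
(968 + 661) + T(-46, 3*7) = (968 + 661) + (56 + 43*(-46)) = 1629 + (56 - 1978) = 1629 - 1922 = -293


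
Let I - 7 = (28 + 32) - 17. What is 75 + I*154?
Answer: 7775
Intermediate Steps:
I = 50 (I = 7 + ((28 + 32) - 17) = 7 + (60 - 17) = 7 + 43 = 50)
75 + I*154 = 75 + 50*154 = 75 + 7700 = 7775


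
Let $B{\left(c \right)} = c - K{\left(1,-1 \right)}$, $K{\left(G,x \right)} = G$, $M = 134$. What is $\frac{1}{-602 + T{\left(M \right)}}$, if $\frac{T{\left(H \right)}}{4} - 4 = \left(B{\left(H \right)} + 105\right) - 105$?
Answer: $- \frac{1}{54} \approx -0.018519$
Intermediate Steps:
$B{\left(c \right)} = -1 + c$ ($B{\left(c \right)} = c - 1 = -1 + c$)
$T{\left(H \right)} = 12 + 4 H$ ($T{\left(H \right)} = 16 + 4 \left(\left(\left(-1 + H\right) + 105\right) - 105\right) = 16 + 4 \left(\left(104 + H\right) - 105\right) = 16 + 4 \left(-1 + H\right) = 16 + \left(-4 + 4 H\right) = 12 + 4 H$)
$\frac{1}{-602 + T{\left(M \right)}} = \frac{1}{-602 + \left(12 + 4 \cdot 134\right)} = \frac{1}{-602 + \left(12 + 536\right)} = \frac{1}{-602 + 548} = \frac{1}{-54} = - \frac{1}{54}$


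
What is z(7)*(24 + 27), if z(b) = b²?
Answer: 2499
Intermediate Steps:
z(7)*(24 + 27) = 7²*(24 + 27) = 49*51 = 2499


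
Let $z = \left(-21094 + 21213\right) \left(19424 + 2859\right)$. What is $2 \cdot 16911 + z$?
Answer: $2685499$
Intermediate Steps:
$z = 2651677$ ($z = 119 \cdot 22283 = 2651677$)
$2 \cdot 16911 + z = 2 \cdot 16911 + 2651677 = 33822 + 2651677 = 2685499$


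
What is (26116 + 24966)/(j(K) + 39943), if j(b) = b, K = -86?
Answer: 51082/39857 ≈ 1.2816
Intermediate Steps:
(26116 + 24966)/(j(K) + 39943) = (26116 + 24966)/(-86 + 39943) = 51082/39857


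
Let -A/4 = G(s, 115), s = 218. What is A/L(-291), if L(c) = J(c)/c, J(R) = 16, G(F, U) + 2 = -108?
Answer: -16005/2 ≈ -8002.5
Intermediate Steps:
G(F, U) = -110 (G(F, U) = -2 - 108 = -110)
A = 440 (A = -4*(-110) = 440)
L(c) = 16/c
A/L(-291) = 440/((16/(-291))) = 440/((16*(-1/291))) = 440/(-16/291) = 440*(-291/16) = -16005/2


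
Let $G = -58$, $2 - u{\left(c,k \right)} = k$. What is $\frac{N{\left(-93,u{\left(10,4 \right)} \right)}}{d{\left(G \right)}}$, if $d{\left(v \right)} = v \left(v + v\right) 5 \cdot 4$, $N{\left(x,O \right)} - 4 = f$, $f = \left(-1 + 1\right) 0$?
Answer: $\frac{1}{33640} \approx 2.9727 \cdot 10^{-5}$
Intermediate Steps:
$f = 0$ ($f = 0 \cdot 0 = 0$)
$u{\left(c,k \right)} = 2 - k$
$N{\left(x,O \right)} = 4$ ($N{\left(x,O \right)} = 4 + 0 = 4$)
$d{\left(v \right)} = 40 v^{2}$ ($d{\left(v \right)} = v 2 v 5 \cdot 4 = v 10 v 4 = 10 v^{2} \cdot 4 = 40 v^{2}$)
$\frac{N{\left(-93,u{\left(10,4 \right)} \right)}}{d{\left(G \right)}} = \frac{4}{40 \left(-58\right)^{2}} = \frac{4}{40 \cdot 3364} = \frac{4}{134560} = 4 \cdot \frac{1}{134560} = \frac{1}{33640}$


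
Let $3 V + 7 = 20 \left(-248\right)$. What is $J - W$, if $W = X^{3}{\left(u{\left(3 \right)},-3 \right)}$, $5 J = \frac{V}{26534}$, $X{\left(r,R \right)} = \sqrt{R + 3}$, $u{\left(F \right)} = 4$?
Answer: $- \frac{4967}{398010} \approx -0.01248$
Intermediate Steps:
$V = - \frac{4967}{3}$ ($V = - \frac{7}{3} + \frac{20 \left(-248\right)}{3} = - \frac{7}{3} + \frac{1}{3} \left(-4960\right) = - \frac{7}{3} - \frac{4960}{3} = - \frac{4967}{3} \approx -1655.7$)
$X{\left(r,R \right)} = \sqrt{3 + R}$
$J = - \frac{4967}{398010}$ ($J = \frac{\left(- \frac{4967}{3}\right) \frac{1}{26534}}{5} = \frac{1}{5} \left(- \frac{4967}{79602}\right) = - \frac{4967}{398010} \approx -0.01248$)
$W = 0$ ($W = \left(\sqrt{3 - 3}\right)^{3} = \left(\sqrt{0}\right)^{3} = 0^{3} = 0$)
$J - W = - \frac{4967}{398010} - 0 = - \frac{4967}{398010} + 0 = - \frac{4967}{398010}$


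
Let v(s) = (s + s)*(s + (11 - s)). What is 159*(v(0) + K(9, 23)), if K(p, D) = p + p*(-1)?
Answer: 0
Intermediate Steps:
v(s) = 22*s (v(s) = (2*s)*11 = 22*s)
K(p, D) = 0 (K(p, D) = p - p = 0)
159*(v(0) + K(9, 23)) = 159*(22*0 + 0) = 159*(0 + 0) = 159*0 = 0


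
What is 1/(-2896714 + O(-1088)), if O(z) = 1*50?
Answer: -1/2896664 ≈ -3.4522e-7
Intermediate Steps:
O(z) = 50
1/(-2896714 + O(-1088)) = 1/(-2896714 + 50) = 1/(-2896664) = -1/2896664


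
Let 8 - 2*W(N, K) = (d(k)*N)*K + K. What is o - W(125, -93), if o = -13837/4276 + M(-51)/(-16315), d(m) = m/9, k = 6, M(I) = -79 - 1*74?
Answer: -274079517397/69762940 ≈ -3928.7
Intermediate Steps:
M(I) = -153 (M(I) = -79 - 74 = -153)
d(m) = m/9 (d(m) = m*(1/9) = m/9)
o = -225096427/69762940 (o = -13837/4276 - 153/(-16315) = -13837*1/4276 - 153*(-1/16315) = -13837/4276 + 153/16315 = -225096427/69762940 ≈ -3.2266)
W(N, K) = 4 - K/2 - K*N/3 (W(N, K) = 4 - ((((1/9)*6)*N)*K + K)/2 = 4 - ((2*N/3)*K + K)/2 = 4 - (2*K*N/3 + K)/2 = 4 - (K + 2*K*N/3)/2 = 4 + (-K/2 - K*N/3) = 4 - K/2 - K*N/3)
o - W(125, -93) = -225096427/69762940 - (4 - 1/2*(-93) - 1/3*(-93)*125) = -225096427/69762940 - (4 + 93/2 + 3875) = -225096427/69762940 - 1*7851/2 = -225096427/69762940 - 7851/2 = -274079517397/69762940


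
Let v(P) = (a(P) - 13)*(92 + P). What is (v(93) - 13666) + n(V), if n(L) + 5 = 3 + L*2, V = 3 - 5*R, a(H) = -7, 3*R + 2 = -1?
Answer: -17352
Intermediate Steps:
R = -1 (R = -⅔ + (⅓)*(-1) = -⅔ - ⅓ = -1)
v(P) = -1840 - 20*P (v(P) = (-7 - 13)*(92 + P) = -20*(92 + P) = -1840 - 20*P)
V = 8 (V = 3 - 5*(-1) = 3 + 5 = 8)
n(L) = -2 + 2*L (n(L) = -5 + (3 + L*2) = -5 + (3 + 2*L) = -2 + 2*L)
(v(93) - 13666) + n(V) = ((-1840 - 20*93) - 13666) + (-2 + 2*8) = ((-1840 - 1860) - 13666) + (-2 + 16) = (-3700 - 13666) + 14 = -17366 + 14 = -17352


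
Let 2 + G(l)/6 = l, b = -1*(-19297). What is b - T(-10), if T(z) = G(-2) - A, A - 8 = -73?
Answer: 19256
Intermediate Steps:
A = -65 (A = 8 - 73 = -65)
b = 19297
G(l) = -12 + 6*l
T(z) = 41 (T(z) = (-12 + 6*(-2)) - 1*(-65) = (-12 - 12) + 65 = -24 + 65 = 41)
b - T(-10) = 19297 - 1*41 = 19297 - 41 = 19256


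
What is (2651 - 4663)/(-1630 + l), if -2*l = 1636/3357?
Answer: 1688571/1368182 ≈ 1.2342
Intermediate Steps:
l = -818/3357 ≈ -0.24367
(2651 - 4663)/(-1630 + l) = (2651 - 4663)/(-1630 - 818/3357) = -2012/(-5472728/3357) = -2012*(-3357/5472728) = 1688571/1368182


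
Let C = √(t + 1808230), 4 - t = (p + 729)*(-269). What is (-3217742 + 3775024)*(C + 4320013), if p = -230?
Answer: 2407465484666 + 557282*√1942465 ≈ 2.4082e+12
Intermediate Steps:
t = 134235 (t = 4 - (-230 + 729)*(-269) = 4 - 499*(-269) = 4 - 1*(-134231) = 4 + 134231 = 134235)
C = √1942465 (C = √(134235 + 1808230) = √1942465 ≈ 1393.7)
(-3217742 + 3775024)*(C + 4320013) = (-3217742 + 3775024)*(√1942465 + 4320013) = 557282*(4320013 + √1942465) = 2407465484666 + 557282*√1942465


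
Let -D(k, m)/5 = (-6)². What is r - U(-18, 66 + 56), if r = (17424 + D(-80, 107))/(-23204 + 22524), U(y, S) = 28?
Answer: -9071/170 ≈ -53.359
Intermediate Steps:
D(k, m) = -180 (D(k, m) = -5*(-6)² = -5*36 = -180)
r = -4311/170 (r = (17424 - 180)/(-23204 + 22524) = 17244/(-680) = 17244*(-1/680) = -4311/170 ≈ -25.359)
r - U(-18, 66 + 56) = -4311/170 - 1*28 = -4311/170 - 28 = -9071/170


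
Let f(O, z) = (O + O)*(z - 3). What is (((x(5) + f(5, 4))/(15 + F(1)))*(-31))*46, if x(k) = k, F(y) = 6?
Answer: -7130/7 ≈ -1018.6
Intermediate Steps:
f(O, z) = 2*O*(-3 + z) (f(O, z) = (2*O)*(-3 + z) = 2*O*(-3 + z))
(((x(5) + f(5, 4))/(15 + F(1)))*(-31))*46 = (((5 + 2*5*(-3 + 4))/(15 + 6))*(-31))*46 = (((5 + 2*5*1)/21)*(-31))*46 = (((5 + 10)*(1/21))*(-31))*46 = ((15*(1/21))*(-31))*46 = ((5/7)*(-31))*46 = -155/7*46 = -7130/7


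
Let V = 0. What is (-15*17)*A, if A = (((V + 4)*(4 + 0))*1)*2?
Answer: -8160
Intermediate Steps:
A = 32 (A = (((0 + 4)*(4 + 0))*1)*2 = ((4*4)*1)*2 = (16*1)*2 = 16*2 = 32)
(-15*17)*A = -15*17*32 = -255*32 = -8160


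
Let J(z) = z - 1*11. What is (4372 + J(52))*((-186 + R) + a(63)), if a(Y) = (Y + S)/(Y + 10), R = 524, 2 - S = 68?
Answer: 108873123/73 ≈ 1.4914e+6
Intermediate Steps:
S = -66 (S = 2 - 1*68 = 2 - 68 = -66)
J(z) = -11 + z (J(z) = z - 11 = -11 + z)
a(Y) = (-66 + Y)/(10 + Y) (a(Y) = (Y - 66)/(Y + 10) = (-66 + Y)/(10 + Y))
(4372 + J(52))*((-186 + R) + a(63)) = (4372 + (-11 + 52))*((-186 + 524) + (-66 + 63)/(10 + 63)) = (4372 + 41)*(338 - 3/73) = 4413*(338 + (1/73)*(-3)) = 4413*(338 - 3/73) = 4413*(24671/73) = 108873123/73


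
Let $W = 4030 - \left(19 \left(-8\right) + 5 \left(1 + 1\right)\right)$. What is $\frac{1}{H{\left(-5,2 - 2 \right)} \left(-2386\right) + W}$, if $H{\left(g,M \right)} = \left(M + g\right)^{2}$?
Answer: $- \frac{1}{55478} \approx -1.8025 \cdot 10^{-5}$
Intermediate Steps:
$W = 4172$ ($W = 4030 - \left(-152 + 5 \cdot 2\right) = 4030 - \left(-152 + 10\right) = 4030 - -142 = 4030 + 142 = 4172$)
$\frac{1}{H{\left(-5,2 - 2 \right)} \left(-2386\right) + W} = \frac{1}{\left(\left(2 - 2\right) - 5\right)^{2} \left(-2386\right) + 4172} = \frac{1}{\left(0 - 5\right)^{2} \left(-2386\right) + 4172} = \frac{1}{\left(-5\right)^{2} \left(-2386\right) + 4172} = \frac{1}{25 \left(-2386\right) + 4172} = \frac{1}{-59650 + 4172} = \frac{1}{-55478} = - \frac{1}{55478}$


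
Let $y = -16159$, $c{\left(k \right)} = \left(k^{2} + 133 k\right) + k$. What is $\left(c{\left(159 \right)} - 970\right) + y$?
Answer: $29458$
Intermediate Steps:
$c{\left(k \right)} = k^{2} + 134 k$
$\left(c{\left(159 \right)} - 970\right) + y = \left(159 \left(134 + 159\right) - 970\right) - 16159 = \left(159 \cdot 293 - 970\right) - 16159 = \left(46587 - 970\right) - 16159 = 45617 - 16159 = 29458$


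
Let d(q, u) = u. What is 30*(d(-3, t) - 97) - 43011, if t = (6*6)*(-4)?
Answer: -50241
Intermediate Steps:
t = -144 (t = 36*(-4) = -144)
30*(d(-3, t) - 97) - 43011 = 30*(-144 - 97) - 43011 = 30*(-241) - 43011 = -7230 - 43011 = -50241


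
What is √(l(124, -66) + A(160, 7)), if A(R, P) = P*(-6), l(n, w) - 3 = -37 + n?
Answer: 4*√3 ≈ 6.9282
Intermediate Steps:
l(n, w) = -34 + n (l(n, w) = 3 + (-37 + n) = -34 + n)
A(R, P) = -6*P
√(l(124, -66) + A(160, 7)) = √((-34 + 124) - 6*7) = √(90 - 42) = √48 = 4*√3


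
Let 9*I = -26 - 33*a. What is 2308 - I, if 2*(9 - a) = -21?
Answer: 42883/18 ≈ 2382.4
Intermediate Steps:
a = 39/2 (a = 9 - ½*(-21) = 9 + 21/2 = 39/2 ≈ 19.500)
I = -1339/18 (I = (-26 - 33*39/2)/9 = (-26 - 1287/2)/9 = (⅑)*(-1339/2) = -1339/18 ≈ -74.389)
2308 - I = 2308 - 1*(-1339/18) = 2308 + 1339/18 = 42883/18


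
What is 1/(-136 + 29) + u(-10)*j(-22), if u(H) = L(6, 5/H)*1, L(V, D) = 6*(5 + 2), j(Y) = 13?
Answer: 58421/107 ≈ 545.99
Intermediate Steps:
L(V, D) = 42 (L(V, D) = 6*7 = 42)
u(H) = 42 (u(H) = 42*1 = 42)
1/(-136 + 29) + u(-10)*j(-22) = 1/(-136 + 29) + 42*13 = 1/(-107) + 546 = -1/107 + 546 = 58421/107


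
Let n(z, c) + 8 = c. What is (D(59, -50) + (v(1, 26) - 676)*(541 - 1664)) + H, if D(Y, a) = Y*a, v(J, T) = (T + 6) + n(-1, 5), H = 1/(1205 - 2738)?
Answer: 1109326322/1533 ≈ 7.2363e+5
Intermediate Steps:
n(z, c) = -8 + c
H = -1/1533 (H = 1/(-1533) = -1/1533 ≈ -0.00065232)
v(J, T) = 3 + T (v(J, T) = (T + 6) + (-8 + 5) = (6 + T) - 3 = 3 + T)
(D(59, -50) + (v(1, 26) - 676)*(541 - 1664)) + H = (59*(-50) + ((3 + 26) - 676)*(541 - 1664)) - 1/1533 = (-2950 + (29 - 676)*(-1123)) - 1/1533 = (-2950 - 647*(-1123)) - 1/1533 = (-2950 + 726581) - 1/1533 = 723631 - 1/1533 = 1109326322/1533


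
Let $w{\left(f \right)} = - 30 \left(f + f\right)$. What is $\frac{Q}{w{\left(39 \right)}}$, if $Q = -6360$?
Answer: $\frac{106}{39} \approx 2.7179$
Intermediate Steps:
$w{\left(f \right)} = - 60 f$ ($w{\left(f \right)} = - 30 \cdot 2 f = - 60 f$)
$\frac{Q}{w{\left(39 \right)}} = - \frac{6360}{\left(-60\right) 39} = - \frac{6360}{-2340} = \left(-6360\right) \left(- \frac{1}{2340}\right) = \frac{106}{39}$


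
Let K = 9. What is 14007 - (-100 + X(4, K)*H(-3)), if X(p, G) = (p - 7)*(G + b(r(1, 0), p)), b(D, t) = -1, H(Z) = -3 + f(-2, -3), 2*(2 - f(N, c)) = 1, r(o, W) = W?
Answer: 14071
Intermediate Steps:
f(N, c) = 3/2 (f(N, c) = 2 - ½*1 = 2 - ½ = 3/2)
H(Z) = -3/2 (H(Z) = -3 + 3/2 = -3/2)
X(p, G) = (-1 + G)*(-7 + p) (X(p, G) = (p - 7)*(G - 1) = (-7 + p)*(-1 + G) = (-1 + G)*(-7 + p))
14007 - (-100 + X(4, K)*H(-3)) = 14007 - (-100 + (7 - 1*4 - 7*9 + 9*4)*(-3/2)) = 14007 - (-100 + (7 - 4 - 63 + 36)*(-3/2)) = 14007 - (-100 - 24*(-3/2)) = 14007 - (-100 + 36) = 14007 - 1*(-64) = 14007 + 64 = 14071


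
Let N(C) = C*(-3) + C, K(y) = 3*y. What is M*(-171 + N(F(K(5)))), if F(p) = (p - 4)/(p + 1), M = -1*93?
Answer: 128247/8 ≈ 16031.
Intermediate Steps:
M = -93
F(p) = (-4 + p)/(1 + p)
N(C) = -2*C (N(C) = -3*C + C = -2*C)
M*(-171 + N(F(K(5)))) = -93*(-171 - 2*(-4 + 3*5)/(1 + 3*5)) = -93*(-171 - 2*(-4 + 15)/(1 + 15)) = -93*(-171 - 2*11/16) = -93*(-171 - 11/8) = -93*(-1379/8) = 128247/8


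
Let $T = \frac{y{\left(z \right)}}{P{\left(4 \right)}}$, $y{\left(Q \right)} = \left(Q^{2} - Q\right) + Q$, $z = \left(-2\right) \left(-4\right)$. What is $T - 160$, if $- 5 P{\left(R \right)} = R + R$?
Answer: $-200$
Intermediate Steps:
$P{\left(R \right)} = - \frac{2 R}{5}$ ($P{\left(R \right)} = - \frac{R + R}{5} = - \frac{2 R}{5}$)
$z = 8$
$y{\left(Q \right)} = Q^{2}$
$T = -40$ ($T = \frac{8^{2}}{\left(- \frac{2}{5}\right) 4} = \frac{64}{- \frac{8}{5}} = 64 \left(- \frac{5}{8}\right) = -40$)
$T - 160 = -40 - 160 = -200$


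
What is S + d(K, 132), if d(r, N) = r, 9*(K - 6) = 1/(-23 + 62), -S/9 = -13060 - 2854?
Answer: 50274433/351 ≈ 1.4323e+5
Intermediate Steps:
S = 143226 (S = -9*(-13060 - 2854) = -9*(-15914) = 143226)
K = 2107/351 (K = 6 + 1/(9*(-23 + 62)) = 6 + (⅑)/39 = 6 + (⅑)*(1/39) = 6 + 1/351 = 2107/351 ≈ 6.0028)
S + d(K, 132) = 143226 + 2107/351 = 50274433/351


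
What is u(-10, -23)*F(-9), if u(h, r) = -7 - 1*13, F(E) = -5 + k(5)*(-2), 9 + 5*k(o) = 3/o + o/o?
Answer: 204/5 ≈ 40.800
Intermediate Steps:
k(o) = -8/5 + 3/(5*o) (k(o) = -9/5 + (3/o + o/o)/5 = -9/5 + (3/o + 1)/5 = -9/5 + (1 + 3/o)/5 = -9/5 + (⅕ + 3/(5*o)) = -8/5 + 3/(5*o))
F(E) = -51/25 (F(E) = -5 + ((⅕)*(3 - 8*5)/5)*(-2) = -5 + ((⅕)*(⅕)*(3 - 40))*(-2) = -5 + ((⅕)*(⅕)*(-37))*(-2) = -5 - 37/25*(-2) = -5 + 74/25 = -51/25)
u(h, r) = -20 (u(h, r) = -7 - 13 = -20)
u(-10, -23)*F(-9) = -20*(-51/25) = 204/5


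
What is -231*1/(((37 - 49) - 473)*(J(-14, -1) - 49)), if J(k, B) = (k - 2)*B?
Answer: -7/485 ≈ -0.014433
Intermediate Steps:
J(k, B) = B*(-2 + k) (J(k, B) = (-2 + k)*B = B*(-2 + k))
-231*1/(((37 - 49) - 473)*(J(-14, -1) - 49)) = -231*1/((-(-2 - 14) - 49)*((37 - 49) - 473)) = -231*1/((-12 - 473)*(-1*(-16) - 49)) = -231*(-1/(485*(16 - 49))) = -231/((-33*(-485))) = -231/16005 = -231*1/16005 = -7/485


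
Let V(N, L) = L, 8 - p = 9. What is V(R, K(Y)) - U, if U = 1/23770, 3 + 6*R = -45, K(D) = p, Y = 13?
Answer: -23771/23770 ≈ -1.0000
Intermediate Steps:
p = -1 (p = 8 - 1*9 = 8 - 9 = -1)
K(D) = -1
R = -8 (R = -1/2 + (1/6)*(-45) = -1/2 - 15/2 = -8)
U = 1/23770 ≈ 4.2070e-5
V(R, K(Y)) - U = -1 - 1*1/23770 = -1 - 1/23770 = -23771/23770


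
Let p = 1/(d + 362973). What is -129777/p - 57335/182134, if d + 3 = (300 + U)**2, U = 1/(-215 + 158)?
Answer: -610271318531314289/10381638 ≈ -5.8784e+10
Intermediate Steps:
U = -1/57 (U = 1/(-57) = -1/57 ≈ -0.017544)
d = 292366054/3249 (d = -3 + (300 - 1/57)**2 = -3 + (17099/57)**2 = -3 + 292375801/3249 = 292366054/3249 ≈ 89987.)
p = 3249/1471665331 (p = 1/(292366054/3249 + 362973) = 1/(1471665331/3249) = 3249/1471665331 ≈ 2.2077e-6)
-129777/p - 57335/182134 = -129777/3249/1471665331 - 57335/182134 = -129777*1471665331/3249 - 57335*1/182134 = -63662770553729/1083 - 57335/182134 = -610271318531314289/10381638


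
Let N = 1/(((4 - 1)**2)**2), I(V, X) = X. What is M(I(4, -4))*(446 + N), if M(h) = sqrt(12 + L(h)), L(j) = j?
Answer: 72254*sqrt(2)/81 ≈ 1261.5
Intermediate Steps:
M(h) = sqrt(12 + h)
N = 1/81 (N = 1/((3**2)**2) = 1/(9**2) = 1/81 ≈ 0.012346)
M(I(4, -4))*(446 + N) = sqrt(12 - 4)*(446 + 1/81) = sqrt(8)*(36127/81) = (2*sqrt(2))*(36127/81) = 72254*sqrt(2)/81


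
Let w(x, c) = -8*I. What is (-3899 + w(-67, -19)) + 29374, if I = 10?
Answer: 25395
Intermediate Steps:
w(x, c) = -80 (w(x, c) = -8*10 = -80)
(-3899 + w(-67, -19)) + 29374 = (-3899 - 80) + 29374 = -3979 + 29374 = 25395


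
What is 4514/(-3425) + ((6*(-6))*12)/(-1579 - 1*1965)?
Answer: -1814752/1517275 ≈ -1.1961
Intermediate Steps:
4514/(-3425) + ((6*(-6))*12)/(-1579 - 1*1965) = 4514*(-1/3425) + (-36*12)/(-1579 - 1965) = -4514/3425 - 432/(-3544) = -4514/3425 - 432*(-1/3544) = -4514/3425 + 54/443 = -1814752/1517275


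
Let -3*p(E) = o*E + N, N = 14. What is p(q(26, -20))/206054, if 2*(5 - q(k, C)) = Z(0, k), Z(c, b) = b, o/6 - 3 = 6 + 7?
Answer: 377/309081 ≈ 0.0012197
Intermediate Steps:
o = 96 (o = 18 + 6*(6 + 7) = 18 + 6*13 = 18 + 78 = 96)
q(k, C) = 5 - k/2
p(E) = -14/3 - 32*E (p(E) = -(96*E + 14)/3 = -(14 + 96*E)/3 = -14/3 - 32*E)
p(q(26, -20))/206054 = (-14/3 - 32*(5 - ½*26))/206054 = (-14/3 - 32*(5 - 13))*(1/206054) = (-14/3 - 32*(-8))*(1/206054) = (-14/3 + 256)*(1/206054) = (754/3)*(1/206054) = 377/309081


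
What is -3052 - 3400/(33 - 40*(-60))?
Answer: -7428916/2433 ≈ -3053.4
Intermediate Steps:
-3052 - 3400/(33 - 40*(-60)) = -3052 - 3400/(33 + 2400) = -3052 - 3400/2433 = -7428916/2433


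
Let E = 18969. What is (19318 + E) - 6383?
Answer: 31904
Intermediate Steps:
(19318 + E) - 6383 = (19318 + 18969) - 6383 = 38287 - 6383 = 31904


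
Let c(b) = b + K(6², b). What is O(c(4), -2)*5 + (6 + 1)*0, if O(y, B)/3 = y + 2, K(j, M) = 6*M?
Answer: 450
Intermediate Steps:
c(b) = 7*b (c(b) = b + 6*b = 7*b)
O(y, B) = 6 + 3*y (O(y, B) = 3*(y + 2) = 3*(2 + y) = 6 + 3*y)
O(c(4), -2)*5 + (6 + 1)*0 = (6 + 3*(7*4))*5 + (6 + 1)*0 = (6 + 3*28)*5 + 7*0 = (6 + 84)*5 + 0 = 90*5 + 0 = 450 + 0 = 450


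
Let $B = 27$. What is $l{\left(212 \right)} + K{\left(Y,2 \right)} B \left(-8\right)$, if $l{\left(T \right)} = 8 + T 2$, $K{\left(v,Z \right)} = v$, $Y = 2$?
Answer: $0$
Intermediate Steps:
$l{\left(T \right)} = 8 + 2 T$
$l{\left(212 \right)} + K{\left(Y,2 \right)} B \left(-8\right) = \left(8 + 2 \cdot 212\right) + 2 \cdot 27 \left(-8\right) = \left(8 + 424\right) + 54 \left(-8\right) = 432 - 432 = 0$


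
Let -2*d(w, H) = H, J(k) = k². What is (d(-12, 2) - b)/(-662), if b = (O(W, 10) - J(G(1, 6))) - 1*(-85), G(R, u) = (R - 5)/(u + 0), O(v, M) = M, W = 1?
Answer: 430/2979 ≈ 0.14434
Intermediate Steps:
G(R, u) = (-5 + R)/u
b = 851/9 (b = (10 - ((-5 + 1)/6)²) - 1*(-85) = (10 - ((⅙)*(-4))²) + 85 = (10 - (-⅔)²) + 85 = (10 - 1*4/9) + 85 = (10 - 4/9) + 85 = 86/9 + 85 = 851/9 ≈ 94.556)
d(w, H) = -H/2
(d(-12, 2) - b)/(-662) = (-½*2 - 1*851/9)/(-662) = (-1 - 851/9)*(-1/662) = -860/9*(-1/662) = 430/2979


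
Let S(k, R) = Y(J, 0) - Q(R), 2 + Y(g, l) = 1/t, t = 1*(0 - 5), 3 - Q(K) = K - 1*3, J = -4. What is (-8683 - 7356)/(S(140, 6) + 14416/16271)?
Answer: 24619865/2017 ≈ 12206.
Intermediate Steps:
Q(K) = 6 - K (Q(K) = 3 - (K - 1*3) = 3 - (K - 3) = 3 - (-3 + K) = 3 + (3 - K) = 6 - K)
t = -5 (t = 1*(-5) = -5)
Y(g, l) = -11/5 (Y(g, l) = -2 + 1/(-5) = -2 - ⅕ = -11/5)
S(k, R) = -41/5 + R (S(k, R) = -11/5 - (6 - R) = -11/5 + (-6 + R) = -41/5 + R)
(-8683 - 7356)/(S(140, 6) + 14416/16271) = (-8683 - 7356)/((-41/5 + 6) + 14416/16271) = -16039/(-11/5 + 14416*(1/16271)) = -16039/(-11/5 + 272/307) = -16039/(-2017/1535) = -16039*(-1535/2017) = 24619865/2017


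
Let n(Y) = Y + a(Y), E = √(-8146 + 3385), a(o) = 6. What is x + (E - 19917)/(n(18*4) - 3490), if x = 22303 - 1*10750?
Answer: 39438753/3412 - 69*I/3412 ≈ 11559.0 - 0.020223*I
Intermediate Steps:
E = 69*I (E = √(-4761) = 69*I ≈ 69.0*I)
n(Y) = 6 + Y (n(Y) = Y + 6 = 6 + Y)
x = 11553 (x = 22303 - 10750 = 11553)
x + (E - 19917)/(n(18*4) - 3490) = 11553 + (69*I - 19917)/((6 + 18*4) - 3490) = 11553 + (-19917 + 69*I)/((6 + 72) - 3490) = 11553 + (-19917 + 69*I)/(78 - 3490) = 11553 + (-19917 + 69*I)/(-3412) = 11553 + (-19917 + 69*I)*(-1/3412) = 11553 + (19917/3412 - 69*I/3412) = 39438753/3412 - 69*I/3412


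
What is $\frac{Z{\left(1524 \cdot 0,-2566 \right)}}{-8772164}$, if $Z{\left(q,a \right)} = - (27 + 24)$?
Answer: $\frac{51}{8772164} \approx 5.8138 \cdot 10^{-6}$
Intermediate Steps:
$Z{\left(q,a \right)} = -51$ ($Z{\left(q,a \right)} = \left(-1\right) 51 = -51$)
$\frac{Z{\left(1524 \cdot 0,-2566 \right)}}{-8772164} = - \frac{51}{-8772164} = \left(-51\right) \left(- \frac{1}{8772164}\right) = \frac{51}{8772164}$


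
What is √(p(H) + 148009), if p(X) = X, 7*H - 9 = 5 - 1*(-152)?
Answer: √7253603/7 ≈ 384.75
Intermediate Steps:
H = 166/7 (H = 9/7 + (5 - 1*(-152))/7 = 9/7 + (5 + 152)/7 = 9/7 + (⅐)*157 = 9/7 + 157/7 = 166/7 ≈ 23.714)
√(p(H) + 148009) = √(166/7 + 148009) = √(1036229/7) = √7253603/7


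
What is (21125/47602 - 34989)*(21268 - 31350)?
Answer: 8395912800373/23801 ≈ 3.5275e+8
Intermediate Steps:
(21125/47602 - 34989)*(21268 - 31350) = (21125*(1/47602) - 34989)*(-10082) = (21125/47602 - 34989)*(-10082) = -1665525253/47602*(-10082) = 8395912800373/23801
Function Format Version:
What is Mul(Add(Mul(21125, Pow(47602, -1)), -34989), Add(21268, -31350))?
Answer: Rational(8395912800373, 23801) ≈ 3.5275e+8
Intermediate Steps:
Mul(Add(Mul(21125, Pow(47602, -1)), -34989), Add(21268, -31350)) = Mul(Add(Mul(21125, Rational(1, 47602)), -34989), -10082) = Mul(Add(Rational(21125, 47602), -34989), -10082) = Mul(Rational(-1665525253, 47602), -10082) = Rational(8395912800373, 23801)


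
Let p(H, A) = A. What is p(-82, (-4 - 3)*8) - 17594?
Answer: -17650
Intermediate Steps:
p(-82, (-4 - 3)*8) - 17594 = (-4 - 3)*8 - 17594 = -7*8 - 17594 = -56 - 17594 = -17650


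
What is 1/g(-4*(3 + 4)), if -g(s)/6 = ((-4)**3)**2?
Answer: -1/24576 ≈ -4.0690e-5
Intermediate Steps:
g(s) = -24576 (g(s) = -6*((-4)**3)**2 = -6*(-64)**2 = -6*4096 = -24576)
1/g(-4*(3 + 4)) = 1/(-24576) = -1/24576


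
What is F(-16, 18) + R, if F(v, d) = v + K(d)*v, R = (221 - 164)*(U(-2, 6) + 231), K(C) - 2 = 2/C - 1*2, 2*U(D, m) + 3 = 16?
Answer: 243355/18 ≈ 13520.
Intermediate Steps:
U(D, m) = 13/2 (U(D, m) = -3/2 + (½)*16 = -3/2 + 8 = 13/2)
K(C) = 2/C (K(C) = 2 + (2/C - 1*2) = 2 + (2/C - 2) = 2 + (-2 + 2/C) = 2/C)
R = 27075/2 (R = (221 - 164)*(13/2 + 231) = 57*(475/2) = 27075/2 ≈ 13538.)
F(v, d) = v + 2*v/d (F(v, d) = v + (2/d)*v = v + 2*v/d)
F(-16, 18) + R = -16*(2 + 18)/18 + 27075/2 = -16*1/18*20 + 27075/2 = -160/9 + 27075/2 = 243355/18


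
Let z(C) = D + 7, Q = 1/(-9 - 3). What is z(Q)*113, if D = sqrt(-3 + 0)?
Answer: 791 + 113*I*sqrt(3) ≈ 791.0 + 195.72*I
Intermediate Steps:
D = I*sqrt(3) (D = sqrt(-3) = I*sqrt(3) ≈ 1.732*I)
Q = -1/12 (Q = 1/(-12) = -1/12 ≈ -0.083333)
z(C) = 7 + I*sqrt(3) (z(C) = I*sqrt(3) + 7 = 7 + I*sqrt(3))
z(Q)*113 = (7 + I*sqrt(3))*113 = 791 + 113*I*sqrt(3)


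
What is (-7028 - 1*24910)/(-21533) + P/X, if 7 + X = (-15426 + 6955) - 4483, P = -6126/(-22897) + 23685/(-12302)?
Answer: 116610587462701161/78613540845170422 ≈ 1.4833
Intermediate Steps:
P = -466953393/281678894 (P = -6126*(-1/22897) + 23685*(-1/12302) = 6126/22897 - 23685/12302 = -466953393/281678894 ≈ -1.6578)
X = -12961 (X = -7 + ((-15426 + 6955) - 4483) = -7 + (-8471 - 4483) = -7 - 12954 = -12961)
(-7028 - 1*24910)/(-21533) + P/X = (-7028 - 1*24910)/(-21533) - 466953393/281678894/(-12961) = (-7028 - 24910)*(-1/21533) - 466953393/281678894*(-1/12961) = -31938*(-1/21533) + 466953393/3650840145134 = 31938/21533 + 466953393/3650840145134 = 116610587462701161/78613540845170422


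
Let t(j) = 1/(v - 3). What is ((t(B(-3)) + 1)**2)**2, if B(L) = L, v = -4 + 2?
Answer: 256/625 ≈ 0.40960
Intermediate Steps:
v = -2
t(j) = -1/5 (t(j) = 1/(-2 - 3) = 1/(-5) = -1/5)
((t(B(-3)) + 1)**2)**2 = ((-1/5 + 1)**2)**2 = ((4/5)**2)**2 = (16/25)**2 = 256/625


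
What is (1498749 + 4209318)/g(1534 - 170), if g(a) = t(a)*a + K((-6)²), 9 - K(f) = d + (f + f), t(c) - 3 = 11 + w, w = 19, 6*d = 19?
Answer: 34248402/269675 ≈ 127.00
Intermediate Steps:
d = 19/6 (d = (⅙)*19 = 19/6 ≈ 3.1667)
t(c) = 33 (t(c) = 3 + (11 + 19) = 3 + 30 = 33)
K(f) = 35/6 - 2*f (K(f) = 9 - (19/6 + (f + f)) = 9 - (19/6 + 2*f) = 9 + (-19/6 - 2*f) = 35/6 - 2*f)
g(a) = -397/6 + 33*a (g(a) = 33*a + (35/6 - 2*(-6)²) = 33*a + (35/6 - 2*36) = 33*a + (35/6 - 72) = 33*a - 397/6 = -397/6 + 33*a)
(1498749 + 4209318)/g(1534 - 170) = (1498749 + 4209318)/(-397/6 + 33*(1534 - 170)) = 5708067/(-397/6 + 33*1364) = 5708067/(-397/6 + 45012) = 5708067/(269675/6) = 5708067*(6/269675) = 34248402/269675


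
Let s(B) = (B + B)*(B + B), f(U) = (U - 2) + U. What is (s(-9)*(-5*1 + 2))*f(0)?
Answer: 1944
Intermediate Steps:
f(U) = -2 + 2*U (f(U) = (-2 + U) + U = -2 + 2*U)
s(B) = 4*B² (s(B) = (2*B)*(2*B) = 4*B²)
(s(-9)*(-5*1 + 2))*f(0) = ((4*(-9)²)*(-5*1 + 2))*(-2 + 2*0) = ((4*81)*(-5 + 2))*(-2 + 0) = (324*(-3))*(-2) = -972*(-2) = 1944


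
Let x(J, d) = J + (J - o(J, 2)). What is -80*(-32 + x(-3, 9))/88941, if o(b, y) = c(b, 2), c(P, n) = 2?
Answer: 3200/88941 ≈ 0.035979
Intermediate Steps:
o(b, y) = 2
x(J, d) = -2 + 2*J (x(J, d) = J + (J - 1*2) = J + (J - 2) = J + (-2 + J) = -2 + 2*J)
-80*(-32 + x(-3, 9))/88941 = -80*(-32 + (-2 + 2*(-3)))/88941 = -80*(-32 + (-2 - 6))*(1/88941) = -80*(-32 - 8)*(1/88941) = -80*(-40)*(1/88941) = 3200*(1/88941) = 3200/88941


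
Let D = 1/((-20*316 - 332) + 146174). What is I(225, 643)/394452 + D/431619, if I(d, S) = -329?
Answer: -3302082246395/3959005994489556 ≈ -0.00083407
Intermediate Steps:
D = 1/139522 (D = 1/((-6320 - 332) + 146174) = 1/(-6652 + 146174) = 1/139522 ≈ 7.1673e-6)
I(225, 643)/394452 + D/431619 = -329/394452 + (1/139522)/431619 = -329*1/394452 + (1/139522)*(1/431619) = -329/394452 + 1/60220346118 = -3302082246395/3959005994489556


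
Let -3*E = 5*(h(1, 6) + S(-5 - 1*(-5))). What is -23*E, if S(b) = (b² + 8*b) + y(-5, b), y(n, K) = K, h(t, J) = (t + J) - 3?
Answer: 460/3 ≈ 153.33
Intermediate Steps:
h(t, J) = -3 + J + t (h(t, J) = (J + t) - 3 = -3 + J + t)
S(b) = b² + 9*b (S(b) = (b² + 8*b) + b = b² + 9*b)
E = -20/3 (E = -5*((-3 + 6 + 1) + (-5 - 1*(-5))*(9 + (-5 - 1*(-5))))/3 = -5*(4 + (-5 + 5)*(9 + (-5 + 5)))/3 = -5*(4 + 0*(9 + 0))/3 = -5*(4 + 0*9)/3 = -5*(4 + 0)/3 = -5*4/3 = -⅓*20 = -20/3 ≈ -6.6667)
-23*E = -23*(-20/3) = 460/3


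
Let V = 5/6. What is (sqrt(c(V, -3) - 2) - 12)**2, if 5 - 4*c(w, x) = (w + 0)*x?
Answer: (48 - I*sqrt(2))**2/16 ≈ 143.88 - 8.4853*I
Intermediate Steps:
V = 5/6 (V = 5*(1/6) = 5/6 ≈ 0.83333)
c(w, x) = 5/4 - w*x/4 (c(w, x) = 5/4 - (w + 0)*x/4 = 5/4 - w*x/4)
(sqrt(c(V, -3) - 2) - 12)**2 = (sqrt((5/4 - 1/4*5/6*(-3)) - 2) - 12)**2 = (sqrt((5/4 + 5/8) - 2) - 12)**2 = (sqrt(15/8 - 2) - 12)**2 = (sqrt(-1/8) - 12)**2 = (I*sqrt(2)/4 - 12)**2 = (-12 + I*sqrt(2)/4)**2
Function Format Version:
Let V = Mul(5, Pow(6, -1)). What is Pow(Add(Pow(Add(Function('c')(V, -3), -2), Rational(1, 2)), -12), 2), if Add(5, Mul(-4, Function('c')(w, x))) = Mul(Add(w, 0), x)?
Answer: Mul(Rational(1, 16), Pow(Add(48, Mul(-1, I, Pow(2, Rational(1, 2)))), 2)) ≈ Add(143.88, Mul(-8.4853, I))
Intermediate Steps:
V = Rational(5, 6) (V = Mul(5, Rational(1, 6)) = Rational(5, 6) ≈ 0.83333)
Function('c')(w, x) = Add(Rational(5, 4), Mul(Rational(-1, 4), w, x)) (Function('c')(w, x) = Add(Rational(5, 4), Mul(Rational(-1, 4), Mul(Add(w, 0), x))) = Add(Rational(5, 4), Mul(Rational(-1, 4), Mul(w, x))) = Add(Rational(5, 4), Mul(Rational(-1, 4), w, x)))
Pow(Add(Pow(Add(Function('c')(V, -3), -2), Rational(1, 2)), -12), 2) = Pow(Add(Pow(Add(Add(Rational(5, 4), Mul(Rational(-1, 4), Rational(5, 6), -3)), -2), Rational(1, 2)), -12), 2) = Pow(Add(Pow(Add(Add(Rational(5, 4), Rational(5, 8)), -2), Rational(1, 2)), -12), 2) = Pow(Add(Pow(Add(Rational(15, 8), -2), Rational(1, 2)), -12), 2) = Pow(Add(Pow(Rational(-1, 8), Rational(1, 2)), -12), 2) = Pow(Add(Mul(Rational(1, 4), I, Pow(2, Rational(1, 2))), -12), 2) = Pow(Add(-12, Mul(Rational(1, 4), I, Pow(2, Rational(1, 2)))), 2)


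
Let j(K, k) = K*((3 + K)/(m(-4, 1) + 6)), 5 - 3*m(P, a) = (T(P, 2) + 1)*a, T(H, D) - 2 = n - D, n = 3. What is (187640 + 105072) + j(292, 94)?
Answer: 5819948/19 ≈ 3.0631e+5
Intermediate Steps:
T(H, D) = 5 - D (T(H, D) = 2 + (3 - D) = 5 - D)
m(P, a) = 5/3 - 4*a/3 (m(P, a) = 5/3 - ((5 - 1*2) + 1)*a/3 = 5/3 - ((5 - 2) + 1)*a/3 = 5/3 - (3 + 1)*a/3 = 5/3 - 4*a/3)
j(K, k) = K*(9/19 + 3*K/19) (j(K, k) = K*((3 + K)/((5/3 - 4/3*1) + 6)) = K*((3 + K)/((5/3 - 4/3) + 6)) = K*((3 + K)/(1/3 + 6)) = K*((3 + K)/(19/3)) = K*((3 + K)*(3/19)) = K*(9/19 + 3*K/19))
(187640 + 105072) + j(292, 94) = (187640 + 105072) + (3/19)*292*(3 + 292) = 292712 + (3/19)*292*295 = 292712 + 258420/19 = 5819948/19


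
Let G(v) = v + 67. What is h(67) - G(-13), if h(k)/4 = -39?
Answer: -210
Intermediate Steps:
h(k) = -156 (h(k) = 4*(-39) = -156)
G(v) = 67 + v
h(67) - G(-13) = -156 - (67 - 13) = -156 - 1*54 = -156 - 54 = -210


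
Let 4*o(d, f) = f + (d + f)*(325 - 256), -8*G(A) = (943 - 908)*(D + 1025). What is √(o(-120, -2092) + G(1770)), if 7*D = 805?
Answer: I*√174670/2 ≈ 208.97*I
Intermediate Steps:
D = 115 (D = (⅐)*805 = 115)
G(A) = -9975/2 (G(A) = -(943 - 908)*(115 + 1025)/8 = -35*1140/8 = -⅛*39900 = -9975/2)
o(d, f) = 35*f/2 + 69*d/4 (o(d, f) = (f + (d + f)*(325 - 256))/4 = (f + (d + f)*69)/4 = (f + (69*d + 69*f))/4 = (69*d + 70*f)/4 = 35*f/2 + 69*d/4)
√(o(-120, -2092) + G(1770)) = √(((35/2)*(-2092) + (69/4)*(-120)) - 9975/2) = √((-36610 - 2070) - 9975/2) = √(-38680 - 9975/2) = √(-87335/2) = I*√174670/2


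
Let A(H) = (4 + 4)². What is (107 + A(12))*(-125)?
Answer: -21375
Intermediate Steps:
A(H) = 64 (A(H) = 8² = 64)
(107 + A(12))*(-125) = (107 + 64)*(-125) = 171*(-125) = -21375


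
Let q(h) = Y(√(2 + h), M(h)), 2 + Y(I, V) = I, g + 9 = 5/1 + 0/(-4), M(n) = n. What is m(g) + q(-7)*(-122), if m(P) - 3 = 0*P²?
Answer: 247 - 122*I*√5 ≈ 247.0 - 272.8*I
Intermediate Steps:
g = -4 (g = -9 + (5/1 + 0/(-4)) = -9 + (5*1 + 0*(-¼)) = -9 + (5 + 0) = -9 + 5 = -4)
Y(I, V) = -2 + I
q(h) = -2 + √(2 + h)
m(P) = 3 (m(P) = 3 + 0*P² = 3 + 0 = 3)
m(g) + q(-7)*(-122) = 3 + (-2 + √(2 - 7))*(-122) = 3 + (-2 + √(-5))*(-122) = 3 + (-2 + I*√5)*(-122) = 3 + (244 - 122*I*√5) = 247 - 122*I*√5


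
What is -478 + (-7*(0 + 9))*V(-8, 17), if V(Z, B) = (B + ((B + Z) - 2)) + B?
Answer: -3061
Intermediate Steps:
V(Z, B) = -2 + Z + 3*B (V(Z, B) = (B + (-2 + B + Z)) + B = (-2 + Z + 2*B) + B = -2 + Z + 3*B)
-478 + (-7*(0 + 9))*V(-8, 17) = -478 + (-7*(0 + 9))*(-2 - 8 + 3*17) = -478 + (-7*9)*(-2 - 8 + 51) = -478 - 63*41 = -478 - 2583 = -3061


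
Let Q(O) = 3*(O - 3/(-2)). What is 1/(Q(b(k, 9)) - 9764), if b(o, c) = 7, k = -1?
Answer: -2/19477 ≈ -0.00010269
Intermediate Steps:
Q(O) = 9/2 + 3*O (Q(O) = 3*(O - 3*(-1/2)) = 3*(O + 3/2) = 3*(3/2 + O) = 9/2 + 3*O)
1/(Q(b(k, 9)) - 9764) = 1/((9/2 + 3*7) - 9764) = 1/((9/2 + 21) - 9764) = 1/(51/2 - 9764) = 1/(-19477/2) = -2/19477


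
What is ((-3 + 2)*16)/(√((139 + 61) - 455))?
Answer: 16*I*√255/255 ≈ 1.002*I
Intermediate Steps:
((-3 + 2)*16)/(√((139 + 61) - 455)) = (-1*16)/(√(200 - 455)) = -16*(-I*√255/255) = -(-16)*I*√255/255 = 16*I*√255/255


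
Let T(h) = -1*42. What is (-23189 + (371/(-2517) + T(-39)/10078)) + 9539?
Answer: -173127097276/12683163 ≈ -13650.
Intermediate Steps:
T(h) = -42
(-23189 + (371/(-2517) + T(-39)/10078)) + 9539 = (-23189 + (371/(-2517) - 42/10078)) + 9539 = (-23189 + (371*(-1/2517) - 42*1/10078)) + 9539 = (-23189 + (-371/2517 - 21/5039)) + 9539 = (-23189 - 1922326/12683163) + 9539 = -294111789133/12683163 + 9539 = -173127097276/12683163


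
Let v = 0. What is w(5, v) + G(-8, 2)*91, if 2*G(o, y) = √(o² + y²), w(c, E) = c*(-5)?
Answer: -25 + 91*√17 ≈ 350.20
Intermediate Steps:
w(c, E) = -5*c
G(o, y) = √(o² + y²)/2
w(5, v) + G(-8, 2)*91 = -5*5 + (√((-8)² + 2²)/2)*91 = -25 + (√(64 + 4)/2)*91 = -25 + (√68/2)*91 = -25 + ((2*√17)/2)*91 = -25 + √17*91 = -25 + 91*√17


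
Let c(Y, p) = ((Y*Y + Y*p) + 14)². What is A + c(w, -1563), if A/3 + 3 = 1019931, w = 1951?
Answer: 573055087788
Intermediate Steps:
c(Y, p) = (14 + Y² + Y*p)² (c(Y, p) = ((Y² + Y*p) + 14)² = (14 + Y² + Y*p)²)
A = 3059784 (A = -9 + 3*1019931 = -9 + 3059793 = 3059784)
A + c(w, -1563) = 3059784 + (14 + 1951² + 1951*(-1563))² = 3059784 + (14 + 3806401 - 3049413)² = 3059784 + 757002² = 3059784 + 573052028004 = 573055087788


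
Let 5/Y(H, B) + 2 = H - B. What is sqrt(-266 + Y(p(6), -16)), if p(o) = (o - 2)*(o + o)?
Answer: I*sqrt(1022194)/62 ≈ 16.307*I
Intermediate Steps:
p(o) = 2*o*(-2 + o) (p(o) = (-2 + o)*(2*o) = 2*o*(-2 + o))
Y(H, B) = 5/(-2 + H - B) (Y(H, B) = 5/(-2 + (H - B)) = 5/(-2 + H - B))
sqrt(-266 + Y(p(6), -16)) = sqrt(-266 - 5/(2 - 16 - 2*6*(-2 + 6))) = sqrt(-266 - 5/(2 - 16 - 2*6*4)) = sqrt(-266 - 5/(2 - 16 - 1*48)) = sqrt(-266 - 5/(2 - 16 - 48)) = sqrt(-266 - 5/(-62)) = sqrt(-266 - 5*(-1/62)) = sqrt(-266 + 5/62) = sqrt(-16487/62) = I*sqrt(1022194)/62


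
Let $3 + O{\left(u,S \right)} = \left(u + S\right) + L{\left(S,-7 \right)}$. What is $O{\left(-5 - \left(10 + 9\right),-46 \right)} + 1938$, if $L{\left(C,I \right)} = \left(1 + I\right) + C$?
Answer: $1813$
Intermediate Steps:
$L{\left(C,I \right)} = 1 + C + I$
$O{\left(u,S \right)} = -9 + u + 2 S$ ($O{\left(u,S \right)} = -3 + \left(\left(u + S\right) + \left(1 + S - 7\right)\right) = -3 + \left(\left(S + u\right) + \left(-6 + S\right)\right) = -3 + \left(-6 + u + 2 S\right) = -9 + u + 2 S$)
$O{\left(-5 - \left(10 + 9\right),-46 \right)} + 1938 = \left(-9 - 24 + 2 \left(-46\right)\right) + 1938 = \left(-9 - 24 - 92\right) + 1938 = -125 + 1938 = 1813$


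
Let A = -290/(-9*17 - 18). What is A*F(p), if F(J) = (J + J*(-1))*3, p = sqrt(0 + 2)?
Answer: 0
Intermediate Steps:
p = sqrt(2) ≈ 1.4142
F(J) = 0 (F(J) = (J - J)*3 = 0*3 = 0)
A = 290/171 (A = -290/(-153 - 18) = -290/(-171) = -290*(-1/171) = 290/171 ≈ 1.6959)
A*F(p) = (290/171)*0 = 0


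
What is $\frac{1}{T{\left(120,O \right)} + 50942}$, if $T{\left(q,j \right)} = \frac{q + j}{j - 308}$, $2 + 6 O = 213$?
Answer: $\frac{1637}{83391123} \approx 1.963 \cdot 10^{-5}$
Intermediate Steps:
$O = \frac{211}{6}$ ($O = - \frac{1}{3} + \frac{1}{6} \cdot 213 = - \frac{1}{3} + \frac{71}{2} = \frac{211}{6} \approx 35.167$)
$T{\left(q,j \right)} = \frac{j + q}{-308 + j}$
$\frac{1}{T{\left(120,O \right)} + 50942} = \frac{1}{\frac{\frac{211}{6} + 120}{-308 + \frac{211}{6}} + 50942} = \frac{1}{\frac{1}{- \frac{1637}{6}} \cdot \frac{931}{6} + 50942} = \frac{1}{\left(- \frac{6}{1637}\right) \frac{931}{6} + 50942} = \frac{1}{- \frac{931}{1637} + 50942} = \frac{1}{\frac{83391123}{1637}} = \frac{1637}{83391123}$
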